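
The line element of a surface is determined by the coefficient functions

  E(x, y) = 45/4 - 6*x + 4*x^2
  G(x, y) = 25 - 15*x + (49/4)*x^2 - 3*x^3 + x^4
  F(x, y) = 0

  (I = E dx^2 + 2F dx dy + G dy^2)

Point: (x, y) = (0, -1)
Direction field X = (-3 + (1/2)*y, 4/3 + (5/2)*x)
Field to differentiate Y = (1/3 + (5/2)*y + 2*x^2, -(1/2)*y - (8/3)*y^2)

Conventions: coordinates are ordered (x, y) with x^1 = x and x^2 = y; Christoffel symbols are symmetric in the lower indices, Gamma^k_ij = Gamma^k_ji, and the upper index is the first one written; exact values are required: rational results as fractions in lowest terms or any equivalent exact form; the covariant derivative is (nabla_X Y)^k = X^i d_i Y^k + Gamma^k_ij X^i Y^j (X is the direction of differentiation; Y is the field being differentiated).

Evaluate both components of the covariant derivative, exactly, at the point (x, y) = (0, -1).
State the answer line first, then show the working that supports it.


Answer: (nabla_X Y)^x = -83/135, (nabla_X Y)^y = 1813/360

E = 45/4, F = 0, G = 25 at the point
E_x = -6, E_y = 0, F_x = 0, F_y = 0, G_x = -15, G_y = 0
EG - F^2 = 1125/4;  g^inv = (4/1125) * [[25, 0], [0, 45/4]]
first-kind symbols [ij,l] = (1/2)(d_i g_jl + d_j g_il - d_l g_ij): [xx,x] = E_x/2 = -3, [xx,y] = F_x - E_y/2 = 0, [xy,x] = E_y/2 = 0, [xy,y] = G_x/2 = -15/2, [yy,x] = F_y - G_x/2 = 15/2, [yy,y] = G_y/2 = 0
Gamma^x_ij = (G*[ij,x] - F*[ij,y])/(EG - F^2), Gamma^y_ij = (E*[ij,y] - F*[ij,x])/(EG - F^2)
Gamma_xxx = -4/15, Gamma_xxy = 0, Gamma_xyy = 2/3, Gamma_yxx = 0, Gamma_yxy = -3/10, Gamma_yyy = 0
X = (-7/2, 4/3), Y = (-13/6, -13/6) at the point


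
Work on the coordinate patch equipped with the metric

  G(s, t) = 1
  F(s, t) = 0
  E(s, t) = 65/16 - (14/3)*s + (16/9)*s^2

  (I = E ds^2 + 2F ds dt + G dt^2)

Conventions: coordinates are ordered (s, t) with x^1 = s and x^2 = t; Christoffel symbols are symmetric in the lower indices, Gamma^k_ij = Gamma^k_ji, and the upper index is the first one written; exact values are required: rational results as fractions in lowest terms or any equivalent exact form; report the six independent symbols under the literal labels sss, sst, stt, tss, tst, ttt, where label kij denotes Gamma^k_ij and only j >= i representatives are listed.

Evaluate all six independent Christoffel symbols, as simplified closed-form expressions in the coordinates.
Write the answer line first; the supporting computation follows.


Answer: Gamma_sss = (256*s - 336)/(256*s^2 - 672*s + 585), Gamma_sst = 0, Gamma_stt = 0, Gamma_tss = 0, Gamma_tst = 0, Gamma_ttt = 0

E = 65/16 - (14/3)*s + (16/9)*s^2; F = 0; G = 1
Gamma^k_ij = (1/2) g^{kl} (d_i g_jl + d_j g_il - d_l g_ij), with g^inv = (1/(EG-F^2)) [[G, -F], [-F, E]]
first partials: E_s = -14/3 + (32/9)*s, E_t = 0, F_s = 0, F_t = 0, G_s = 0, G_t = 0
D = EG - F^2 = 65/16 - (14/3)*s + (16/9)*s^2
expanded: Gamma^s_ss = (G E_s - 2F F_s + F E_t)/(2D), Gamma^s_st = (G E_t - F G_s)/(2D), Gamma^s_tt = (2G F_t - G G_s - F G_t)/(2D), Gamma^t_ss = (2E F_s - E E_t - F E_s)/(2D), Gamma^t_st = (E G_s - F E_t)/(2D), Gamma^t_tt = (E G_t - 2F F_t + F G_s)/(2D); substitute and cancel common factors


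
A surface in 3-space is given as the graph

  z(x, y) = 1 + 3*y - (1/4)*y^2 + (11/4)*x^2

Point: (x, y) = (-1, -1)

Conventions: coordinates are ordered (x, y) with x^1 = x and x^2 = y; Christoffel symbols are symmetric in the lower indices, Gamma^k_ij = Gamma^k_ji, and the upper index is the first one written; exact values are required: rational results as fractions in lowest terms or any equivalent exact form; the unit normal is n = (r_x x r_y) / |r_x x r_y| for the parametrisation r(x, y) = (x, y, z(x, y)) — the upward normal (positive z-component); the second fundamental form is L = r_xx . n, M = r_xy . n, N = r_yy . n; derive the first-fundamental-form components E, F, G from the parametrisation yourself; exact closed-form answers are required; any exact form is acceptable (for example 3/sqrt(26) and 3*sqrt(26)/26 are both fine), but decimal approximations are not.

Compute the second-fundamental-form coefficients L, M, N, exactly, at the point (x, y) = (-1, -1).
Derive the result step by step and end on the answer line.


z_x = -11/2, z_y = 7/2, z_xx = 11/2, z_xy = 0, z_yy = -1/2
E = 125/4, F = -77/4, G = 53/4; answer radicand W^2 = 87/2
unnormalised second-form numerators: l = 11/2, m = 0, n = -1/2; L = l/sqrt(87/2), and similarly M = m/sqrt(W^2), N = n/sqrt(W^2)

Answer: L = 11*sqrt(174)/174, M = 0, N = -sqrt(174)/174


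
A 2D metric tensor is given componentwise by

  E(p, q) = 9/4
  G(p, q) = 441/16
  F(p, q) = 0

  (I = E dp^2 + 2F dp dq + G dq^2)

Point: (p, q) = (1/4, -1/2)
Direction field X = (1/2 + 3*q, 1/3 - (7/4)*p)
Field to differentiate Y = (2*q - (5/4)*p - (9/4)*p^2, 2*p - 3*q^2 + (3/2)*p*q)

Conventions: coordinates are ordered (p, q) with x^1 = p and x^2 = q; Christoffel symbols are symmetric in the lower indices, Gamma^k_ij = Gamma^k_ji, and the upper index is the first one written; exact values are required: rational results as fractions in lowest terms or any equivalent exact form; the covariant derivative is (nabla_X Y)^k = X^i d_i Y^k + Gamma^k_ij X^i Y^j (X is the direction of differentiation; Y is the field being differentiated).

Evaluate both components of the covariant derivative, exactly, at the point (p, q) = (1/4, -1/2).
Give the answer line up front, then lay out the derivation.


Answer: (nabla_X Y)^p = 13/6, (nabla_X Y)^q = -205/128

E = 9/4, F = 0, G = 441/16 at the point
E_p = 0, E_q = 0, F_p = 0, F_q = 0, G_p = 0, G_q = 0
EG - F^2 = 3969/64;  g^inv = (64/3969) * [[441/16, 0], [0, 9/4]]
first-kind symbols [ij,l] = (1/2)(d_i g_jl + d_j g_il - d_l g_ij): [pp,p] = E_p/2 = 0, [pp,q] = F_p - E_q/2 = 0, [pq,p] = E_q/2 = 0, [pq,q] = G_p/2 = 0, [qq,p] = F_q - G_p/2 = 0, [qq,q] = G_q/2 = 0
Gamma^p_ij = (G*[ij,p] - F*[ij,q])/(EG - F^2), Gamma^q_ij = (E*[ij,q] - F*[ij,p])/(EG - F^2)
Gamma_ppp = 0, Gamma_ppq = 0, Gamma_pqq = 0, Gamma_qpp = 0, Gamma_qpq = 0, Gamma_qqq = 0
X = (-1, -5/48), Y = (-93/64, -7/16) at the point


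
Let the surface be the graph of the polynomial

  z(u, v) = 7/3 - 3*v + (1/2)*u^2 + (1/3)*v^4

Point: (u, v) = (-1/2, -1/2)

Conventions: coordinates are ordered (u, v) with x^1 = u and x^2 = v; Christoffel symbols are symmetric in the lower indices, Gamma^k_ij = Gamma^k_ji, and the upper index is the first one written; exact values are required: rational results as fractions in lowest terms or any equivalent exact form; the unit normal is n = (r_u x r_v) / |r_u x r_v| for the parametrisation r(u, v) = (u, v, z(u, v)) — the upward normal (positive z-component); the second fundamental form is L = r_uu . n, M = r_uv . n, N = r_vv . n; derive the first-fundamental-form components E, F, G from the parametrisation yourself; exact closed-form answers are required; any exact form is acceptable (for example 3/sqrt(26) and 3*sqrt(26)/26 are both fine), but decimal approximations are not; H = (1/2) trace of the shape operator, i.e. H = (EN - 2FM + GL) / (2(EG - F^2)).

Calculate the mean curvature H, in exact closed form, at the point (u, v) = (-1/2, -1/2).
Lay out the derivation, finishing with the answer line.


z_u = -1/2, z_v = -19/6, z_uu = 1, z_uv = 0, z_vv = 1
E = 5/4, F = 19/12, G = 397/36; answer radicand W^2 = 203/18
unnormalised second-form numerators: l = 1, m = 0, n = 1; L = l/sqrt(203/18), and similarly M = m/sqrt(W^2), N = n/sqrt(W^2)
H = (E*n - 2*F*m + G*l) / (2*(EG - F^2)*sqrt(W^2)); E*n - 2*F*m + G*l = 221/18, EG - F^2 = 203/18, so H = (221/406)/sqrt(203/18)

Answer: H = 663*sqrt(406)/82418


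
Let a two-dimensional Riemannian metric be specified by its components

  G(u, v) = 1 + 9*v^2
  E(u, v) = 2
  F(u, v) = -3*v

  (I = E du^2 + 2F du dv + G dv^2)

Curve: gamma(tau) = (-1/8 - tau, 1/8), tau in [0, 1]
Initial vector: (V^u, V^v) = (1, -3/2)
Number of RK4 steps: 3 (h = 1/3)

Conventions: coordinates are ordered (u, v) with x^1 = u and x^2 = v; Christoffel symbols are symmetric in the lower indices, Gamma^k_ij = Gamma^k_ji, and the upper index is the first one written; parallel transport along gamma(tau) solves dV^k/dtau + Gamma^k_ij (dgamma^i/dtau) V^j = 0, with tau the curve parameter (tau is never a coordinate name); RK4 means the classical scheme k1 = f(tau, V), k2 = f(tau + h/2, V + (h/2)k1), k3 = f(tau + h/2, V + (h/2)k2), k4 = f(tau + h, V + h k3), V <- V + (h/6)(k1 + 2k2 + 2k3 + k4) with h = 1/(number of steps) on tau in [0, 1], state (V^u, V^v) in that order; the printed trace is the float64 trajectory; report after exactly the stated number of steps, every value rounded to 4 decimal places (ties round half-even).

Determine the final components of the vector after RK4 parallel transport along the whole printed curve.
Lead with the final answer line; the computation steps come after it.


Answer: V^u = 1.0000, V^v = -1.5000

gamma'(tau) = (-1, 0); f(tau, V)^k = -Gamma^k_ij(gamma(tau)) gamma'^i(tau) V^j; h = 1/3; intermediate values shown to 6 dp
curve data and Christoffel symbols at the stage parameters:
  tau = 0.000000: gamma = (-0.125000, 0.125000), gamma' = (-1.000000, 0.000000); Gamma_uuu = 0.000000, Gamma_uuv = 0.000000, Gamma_uvv = -1.401460, Gamma_vuu = 0.000000, Gamma_vuv = 0.000000, Gamma_vvv = 0.525547
  tau = 0.166667: gamma = (-0.291667, 0.125000), gamma' = (-1.000000, 0.000000); Gamma_uuu = 0.000000, Gamma_uuv = 0.000000, Gamma_uvv = -1.401460, Gamma_vuu = 0.000000, Gamma_vuv = 0.000000, Gamma_vvv = 0.525547
  tau = 0.333333: gamma = (-0.458333, 0.125000), gamma' = (-1.000000, 0.000000); Gamma_uuu = 0.000000, Gamma_uuv = 0.000000, Gamma_uvv = -1.401460, Gamma_vuu = 0.000000, Gamma_vuv = 0.000000, Gamma_vvv = 0.525547
  tau = 0.500000: gamma = (-0.625000, 0.125000), gamma' = (-1.000000, 0.000000); Gamma_uuu = 0.000000, Gamma_uuv = 0.000000, Gamma_uvv = -1.401460, Gamma_vuu = 0.000000, Gamma_vuv = 0.000000, Gamma_vvv = 0.525547
  tau = 0.666667: gamma = (-0.791667, 0.125000), gamma' = (-1.000000, 0.000000); Gamma_uuu = 0.000000, Gamma_uuv = 0.000000, Gamma_uvv = -1.401460, Gamma_vuu = 0.000000, Gamma_vuv = 0.000000, Gamma_vvv = 0.525547
  tau = 0.833333: gamma = (-0.958333, 0.125000), gamma' = (-1.000000, 0.000000); Gamma_uuu = 0.000000, Gamma_uuv = 0.000000, Gamma_uvv = -1.401460, Gamma_vuu = 0.000000, Gamma_vuv = 0.000000, Gamma_vvv = 0.525547
  tau = 1.000000: gamma = (-1.125000, 0.125000), gamma' = (-1.000000, 0.000000); Gamma_uuu = 0.000000, Gamma_uuv = 0.000000, Gamma_uvv = -1.401460, Gamma_vuu = 0.000000, Gamma_vuv = 0.000000, Gamma_vvv = 0.525547
step 0: V^u = 1.0000, V^v = -1.5000
step 1: k1 = (0.000000, 0.000000), k2 = (0.000000, 0.000000), k3 = (0.000000, 0.000000), k4 = (0.000000, 0.000000); V <- V + (h/6)(k1 + 2k2 + 2k3 + k4): V^u = 1.0000, V^v = -1.5000
step 2: k1 = (0.000000, 0.000000), k2 = (0.000000, 0.000000), k3 = (0.000000, 0.000000), k4 = (0.000000, 0.000000); V <- V + (h/6)(k1 + 2k2 + 2k3 + k4): V^u = 1.0000, V^v = -1.5000
step 3: k1 = (0.000000, 0.000000), k2 = (0.000000, 0.000000), k3 = (0.000000, 0.000000), k4 = (0.000000, 0.000000); V <- V + (h/6)(k1 + 2k2 + 2k3 + k4): V^u = 1.0000, V^v = -1.5000


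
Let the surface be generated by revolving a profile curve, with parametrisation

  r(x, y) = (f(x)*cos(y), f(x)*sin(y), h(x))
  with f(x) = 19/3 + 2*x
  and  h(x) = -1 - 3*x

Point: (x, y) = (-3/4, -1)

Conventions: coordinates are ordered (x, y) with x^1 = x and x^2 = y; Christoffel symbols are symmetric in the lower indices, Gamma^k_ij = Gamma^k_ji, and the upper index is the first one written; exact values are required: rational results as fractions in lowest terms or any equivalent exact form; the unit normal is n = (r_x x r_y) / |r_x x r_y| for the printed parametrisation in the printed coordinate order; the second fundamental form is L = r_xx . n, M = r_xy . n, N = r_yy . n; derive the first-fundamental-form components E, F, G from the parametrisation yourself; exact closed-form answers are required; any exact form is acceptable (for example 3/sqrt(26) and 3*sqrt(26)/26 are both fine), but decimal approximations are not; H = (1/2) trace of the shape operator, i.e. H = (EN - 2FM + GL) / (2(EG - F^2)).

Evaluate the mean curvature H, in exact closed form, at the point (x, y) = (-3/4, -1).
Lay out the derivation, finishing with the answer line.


f = 29/6, f' = 2, f'' = 0, h' = -3, h'' = 0
E = 13, F = 0, G = 841/36; answer radicand W^2 = 13
unnormalised second-form numerators: l = 0, m = 0, n = -29/2; L = l/sqrt(13), and similarly M = m/sqrt(W^2), N = n/sqrt(W^2)
H = (E*n - 2*F*m + G*l) / (2*(EG - F^2)*sqrt(W^2)); E*n - 2*F*m + G*l = -377/2, EG - F^2 = 10933/36, so H = (-9/29)/sqrt(13)

Answer: H = -9*sqrt(13)/377


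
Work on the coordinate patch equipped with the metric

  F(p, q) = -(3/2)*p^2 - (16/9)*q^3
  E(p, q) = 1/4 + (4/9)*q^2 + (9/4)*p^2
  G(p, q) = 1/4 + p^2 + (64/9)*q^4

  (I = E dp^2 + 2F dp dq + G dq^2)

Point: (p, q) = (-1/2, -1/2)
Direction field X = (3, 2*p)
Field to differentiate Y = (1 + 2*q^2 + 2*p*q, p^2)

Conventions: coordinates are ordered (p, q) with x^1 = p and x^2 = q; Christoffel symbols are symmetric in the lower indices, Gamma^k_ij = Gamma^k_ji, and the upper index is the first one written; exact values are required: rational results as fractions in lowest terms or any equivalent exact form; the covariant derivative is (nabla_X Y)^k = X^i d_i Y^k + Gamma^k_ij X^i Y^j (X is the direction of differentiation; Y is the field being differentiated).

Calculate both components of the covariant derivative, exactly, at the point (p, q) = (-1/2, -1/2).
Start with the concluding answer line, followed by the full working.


Answer: (nabla_X Y)^p = -21637/4401, (nabla_X Y)^q = 72865/8802

E = 133/144, F = -11/72, G = 17/18 at the point
E_p = -9/4, E_q = -4/9, F_p = 3/2, F_q = -4/3, G_p = -1, G_q = -32/9
EG - F^2 = 163/192;  g^inv = (192/163) * [[17/18, 11/72], [11/72, 133/144]]
first-kind symbols [ij,l] = (1/2)(d_i g_jl + d_j g_il - d_l g_ij): [pp,p] = E_p/2 = -9/8, [pp,q] = F_p - E_q/2 = 31/18, [pq,p] = E_q/2 = -2/9, [pq,q] = G_p/2 = -1/2, [qq,p] = F_q - G_p/2 = -5/6, [qq,q] = G_q/2 = -16/9
Gamma^p_ij = (G*[ij,p] - F*[ij,q])/(EG - F^2), Gamma^q_ij = (E*[ij,q] - F*[ij,p])/(EG - F^2)
Gamma_ppp = -4144/4401, Gamma_ppq = -1484/4401, Gamma_pqq = -5488/4401, Gamma_qpp = 7355/4401, Gamma_qpq = -2570/4401, Gamma_qqq = -9172/4401
X = (3, -1), Y = (2, 1/4) at the point


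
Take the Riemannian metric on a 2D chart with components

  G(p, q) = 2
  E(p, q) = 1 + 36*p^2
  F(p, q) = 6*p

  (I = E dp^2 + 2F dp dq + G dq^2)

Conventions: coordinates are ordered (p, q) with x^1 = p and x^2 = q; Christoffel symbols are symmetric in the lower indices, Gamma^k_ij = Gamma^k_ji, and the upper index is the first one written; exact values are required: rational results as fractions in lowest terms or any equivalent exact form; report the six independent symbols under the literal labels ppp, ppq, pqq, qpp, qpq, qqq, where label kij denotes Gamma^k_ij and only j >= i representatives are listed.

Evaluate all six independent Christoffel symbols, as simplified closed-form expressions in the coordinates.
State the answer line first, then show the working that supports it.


Answer: Gamma_ppp = 18*p/(18*p^2 + 1), Gamma_ppq = 0, Gamma_pqq = 0, Gamma_qpp = 3/(18*p^2 + 1), Gamma_qpq = 0, Gamma_qqq = 0

E = 1 + 36*p^2; F = 6*p; G = 2
Gamma^k_ij = (1/2) g^{kl} (d_i g_jl + d_j g_il - d_l g_ij), with g^inv = (1/(EG-F^2)) [[G, -F], [-F, E]]
first partials: E_p = 72*p, E_q = 0, F_p = 6, F_q = 0, G_p = 0, G_q = 0
D = EG - F^2 = 2 + 36*p^2
expanded: Gamma^p_pp = (G E_p - 2F F_p + F E_q)/(2D), Gamma^p_pq = (G E_q - F G_p)/(2D), Gamma^p_qq = (2G F_q - G G_p - F G_q)/(2D), Gamma^q_pp = (2E F_p - E E_q - F E_p)/(2D), Gamma^q_pq = (E G_p - F E_q)/(2D), Gamma^q_qq = (E G_q - 2F F_q + F G_p)/(2D); substitute and cancel common factors


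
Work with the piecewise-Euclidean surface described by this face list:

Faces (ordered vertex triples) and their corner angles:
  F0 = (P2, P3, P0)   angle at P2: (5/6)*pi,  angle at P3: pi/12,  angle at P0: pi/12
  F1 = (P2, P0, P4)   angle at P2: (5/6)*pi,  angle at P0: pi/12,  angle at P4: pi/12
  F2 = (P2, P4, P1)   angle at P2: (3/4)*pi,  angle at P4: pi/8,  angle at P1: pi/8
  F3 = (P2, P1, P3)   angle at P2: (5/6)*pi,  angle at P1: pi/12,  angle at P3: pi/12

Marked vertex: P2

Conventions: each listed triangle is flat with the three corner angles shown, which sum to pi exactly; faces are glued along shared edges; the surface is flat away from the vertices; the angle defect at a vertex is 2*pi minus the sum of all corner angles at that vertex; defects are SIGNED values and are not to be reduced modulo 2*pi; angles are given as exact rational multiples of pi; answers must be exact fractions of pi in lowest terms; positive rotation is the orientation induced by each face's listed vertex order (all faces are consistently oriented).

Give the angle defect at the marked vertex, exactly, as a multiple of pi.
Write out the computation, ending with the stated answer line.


Sum of corner angles at P2: (13/4)*pi
defect = 2*pi - (13/4)*pi

Answer: defect(P2) = (-5/4)*pi


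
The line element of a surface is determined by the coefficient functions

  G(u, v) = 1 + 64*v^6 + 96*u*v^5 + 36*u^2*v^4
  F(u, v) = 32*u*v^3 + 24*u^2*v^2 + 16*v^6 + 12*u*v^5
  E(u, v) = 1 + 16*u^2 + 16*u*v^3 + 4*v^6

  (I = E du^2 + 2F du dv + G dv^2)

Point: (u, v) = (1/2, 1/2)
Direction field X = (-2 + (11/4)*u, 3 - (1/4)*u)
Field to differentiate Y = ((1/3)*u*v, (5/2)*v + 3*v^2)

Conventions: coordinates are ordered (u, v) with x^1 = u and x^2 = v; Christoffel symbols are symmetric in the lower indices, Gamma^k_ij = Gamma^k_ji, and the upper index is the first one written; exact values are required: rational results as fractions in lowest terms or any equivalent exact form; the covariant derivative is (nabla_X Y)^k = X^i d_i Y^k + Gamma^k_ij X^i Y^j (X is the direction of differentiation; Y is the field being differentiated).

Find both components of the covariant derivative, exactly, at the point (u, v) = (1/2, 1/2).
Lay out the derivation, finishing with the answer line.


E = 97/16, F = 63/16, G = 65/16 at the point
E_u = 18, E_v = 27/4, F_u = 83/8, F_v = 183/8, G_u = 21/4, G_v = 63/2
EG - F^2 = 73/8;  g^inv = (8/73) * [[65/16, -63/16], [-63/16, 97/16]]
first-kind symbols [ij,l] = (1/2)(d_i g_jl + d_j g_il - d_l g_ij): [uu,u] = E_u/2 = 9, [uu,v] = F_u - E_v/2 = 7, [uv,u] = E_v/2 = 27/8, [uv,v] = G_u/2 = 21/8, [vv,u] = F_v - G_u/2 = 81/4, [vv,v] = G_v/2 = 63/4
Gamma^u_ij = (G*[ij,u] - F*[ij,v])/(EG - F^2), Gamma^v_ij = (E*[ij,v] - F*[ij,u])/(EG - F^2)
Gamma_uuu = 72/73, Gamma_uuv = 27/73, Gamma_uvv = 162/73, Gamma_vuu = 56/73, Gamma_vuv = 21/73, Gamma_vvv = 126/73
X = (-5/8, 23/8), Y = (1/12, 2) at the point

Answer: (nabla_X Y)^u = 29691/2336, (nabla_X Y)^v = 178049/7008


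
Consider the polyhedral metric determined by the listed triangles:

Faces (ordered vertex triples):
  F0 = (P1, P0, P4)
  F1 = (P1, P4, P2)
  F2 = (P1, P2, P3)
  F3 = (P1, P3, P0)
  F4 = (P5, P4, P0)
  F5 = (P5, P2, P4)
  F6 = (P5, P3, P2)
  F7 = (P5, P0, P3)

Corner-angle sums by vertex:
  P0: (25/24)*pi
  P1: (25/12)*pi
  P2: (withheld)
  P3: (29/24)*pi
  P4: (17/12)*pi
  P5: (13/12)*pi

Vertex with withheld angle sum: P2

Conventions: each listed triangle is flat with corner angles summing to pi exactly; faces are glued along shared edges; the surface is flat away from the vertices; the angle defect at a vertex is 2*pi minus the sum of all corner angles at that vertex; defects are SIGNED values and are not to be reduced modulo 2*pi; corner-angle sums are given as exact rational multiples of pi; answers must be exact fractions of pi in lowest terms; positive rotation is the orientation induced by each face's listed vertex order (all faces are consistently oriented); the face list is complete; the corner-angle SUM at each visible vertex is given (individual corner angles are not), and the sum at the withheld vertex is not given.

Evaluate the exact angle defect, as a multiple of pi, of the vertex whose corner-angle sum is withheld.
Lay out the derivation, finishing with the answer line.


V = 6, E = 12, F = 8; chi = V - E + F = 2
Gauss-Bonnet: total defect = 2*pi*chi = 4*pi; visible defects sum to (19/6)*pi

Answer: defect(P2) = (5/6)*pi


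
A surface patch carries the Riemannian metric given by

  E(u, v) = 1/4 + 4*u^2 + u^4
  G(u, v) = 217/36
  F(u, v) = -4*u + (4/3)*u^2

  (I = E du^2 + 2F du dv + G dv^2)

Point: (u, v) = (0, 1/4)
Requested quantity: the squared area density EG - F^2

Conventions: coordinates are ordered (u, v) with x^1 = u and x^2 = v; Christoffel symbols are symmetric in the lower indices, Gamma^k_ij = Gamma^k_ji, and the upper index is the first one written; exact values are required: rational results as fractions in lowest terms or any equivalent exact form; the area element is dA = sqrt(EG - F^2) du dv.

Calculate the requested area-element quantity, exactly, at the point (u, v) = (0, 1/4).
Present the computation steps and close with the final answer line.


E = 1/4, F = 0, G = 217/36; EG - F^2 = 217/144

Answer: EG - F^2 = 217/144


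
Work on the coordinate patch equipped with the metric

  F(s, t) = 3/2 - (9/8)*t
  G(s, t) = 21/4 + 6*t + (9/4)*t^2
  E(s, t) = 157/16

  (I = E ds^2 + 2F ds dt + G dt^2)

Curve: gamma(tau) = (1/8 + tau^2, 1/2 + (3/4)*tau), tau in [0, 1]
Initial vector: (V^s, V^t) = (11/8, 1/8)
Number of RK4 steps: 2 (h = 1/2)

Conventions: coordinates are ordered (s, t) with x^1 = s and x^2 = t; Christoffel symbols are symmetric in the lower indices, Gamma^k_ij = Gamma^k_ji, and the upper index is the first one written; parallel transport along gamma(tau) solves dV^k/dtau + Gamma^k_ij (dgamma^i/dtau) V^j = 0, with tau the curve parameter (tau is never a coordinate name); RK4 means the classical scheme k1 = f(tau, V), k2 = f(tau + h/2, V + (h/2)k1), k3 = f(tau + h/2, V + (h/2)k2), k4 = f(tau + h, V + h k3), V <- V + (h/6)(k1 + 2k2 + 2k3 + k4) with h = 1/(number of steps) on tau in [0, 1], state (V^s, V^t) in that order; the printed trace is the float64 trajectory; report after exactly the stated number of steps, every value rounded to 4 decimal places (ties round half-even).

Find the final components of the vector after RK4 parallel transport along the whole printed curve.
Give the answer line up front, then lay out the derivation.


Answer: V^s = 1.3861, V^t = 0.0915

gamma'(tau) = (2*tau, 3/4); f(tau, V)^k = -Gamma^k_ij(gamma(tau)) gamma'^i(tau) V^j; h = 1/2; intermediate values shown to 6 dp
curve data and Christoffel symbols at the stage parameters:
  tau = 0.000000: gamma = (0.125000, 0.500000), gamma' = (0.000000, 0.750000); Gamma_sss = 0.000000, Gamma_sst = 0.000000, Gamma_stt = -0.161008, Gamma_tss = 0.000000, Gamma_tst = 0.000000, Gamma_ttt = 0.485214
  tau = 0.250000: gamma = (0.187500, 0.687500), gamma' = (0.500000, 0.750000); Gamma_sss = 0.000000, Gamma_sst = 0.000000, Gamma_stt = -0.147664, Gamma_tss = 0.000000, Gamma_tst = 0.000000, Gamma_ttt = 0.445866
  tau = 0.500000: gamma = (0.375000, 0.875000), gamma' = (1.000000, 0.750000); Gamma_sss = 0.000000, Gamma_sst = 0.000000, Gamma_stt = -0.136314, Gamma_tss = 0.000000, Gamma_tst = 0.000000, Gamma_ttt = 0.412270
  tau = 0.750000: gamma = (0.687500, 1.062500), gamma' = (1.500000, 0.750000); Gamma_sss = 0.000000, Gamma_sst = 0.000000, Gamma_stt = -0.126551, Gamma_tss = 0.000000, Gamma_tst = 0.000000, Gamma_ttt = 0.383281
  tau = 1.000000: gamma = (1.125000, 1.250000), gamma' = (2.000000, 0.750000); Gamma_sss = 0.000000, Gamma_sst = 0.000000, Gamma_stt = -0.118070, Gamma_tss = 0.000000, Gamma_tst = 0.000000, Gamma_ttt = 0.358029
step 0: V^s = 1.3750, V^t = 0.1250
step 1: k1 = (0.015094, -0.045489), k2 = (0.012584, -0.037997), k3 = (0.012791, -0.038623), k4 = (0.010805, -0.032679); V <- V + (h/6)(k1 + 2k2 + 2k3 + k4): V^s = 1.3814, V^t = 0.1057
step 2: k1 = (0.010808, -0.032688), k2 = (0.009258, -0.028040), k3 = (0.009368, -0.028374), k4 = (0.008105, -0.024578); V <- V + (h/6)(k1 + 2k2 + 2k3 + k4): V^s = 1.3861, V^t = 0.0915


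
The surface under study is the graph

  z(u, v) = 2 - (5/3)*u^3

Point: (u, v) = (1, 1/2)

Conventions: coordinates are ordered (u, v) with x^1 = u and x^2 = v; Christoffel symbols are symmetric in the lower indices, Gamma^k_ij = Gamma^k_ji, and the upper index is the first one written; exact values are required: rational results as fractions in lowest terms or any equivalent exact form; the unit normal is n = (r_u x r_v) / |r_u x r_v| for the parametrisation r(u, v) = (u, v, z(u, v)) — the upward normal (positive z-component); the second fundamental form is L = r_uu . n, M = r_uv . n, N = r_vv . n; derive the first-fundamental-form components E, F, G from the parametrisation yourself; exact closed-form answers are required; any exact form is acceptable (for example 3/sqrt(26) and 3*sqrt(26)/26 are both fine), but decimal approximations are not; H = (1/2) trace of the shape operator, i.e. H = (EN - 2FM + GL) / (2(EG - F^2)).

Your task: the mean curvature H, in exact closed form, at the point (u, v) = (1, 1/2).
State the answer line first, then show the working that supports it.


Answer: H = -5*sqrt(26)/676

z_u = -5, z_v = 0, z_uu = -10, z_uv = 0, z_vv = 0
E = 26, F = 0, G = 1; answer radicand W^2 = 26
unnormalised second-form numerators: l = -10, m = 0, n = 0; L = l/sqrt(26), and similarly M = m/sqrt(W^2), N = n/sqrt(W^2)
H = (E*n - 2*F*m + G*l) / (2*(EG - F^2)*sqrt(W^2)); E*n - 2*F*m + G*l = -10, EG - F^2 = 26, so H = (-5/26)/sqrt(26)


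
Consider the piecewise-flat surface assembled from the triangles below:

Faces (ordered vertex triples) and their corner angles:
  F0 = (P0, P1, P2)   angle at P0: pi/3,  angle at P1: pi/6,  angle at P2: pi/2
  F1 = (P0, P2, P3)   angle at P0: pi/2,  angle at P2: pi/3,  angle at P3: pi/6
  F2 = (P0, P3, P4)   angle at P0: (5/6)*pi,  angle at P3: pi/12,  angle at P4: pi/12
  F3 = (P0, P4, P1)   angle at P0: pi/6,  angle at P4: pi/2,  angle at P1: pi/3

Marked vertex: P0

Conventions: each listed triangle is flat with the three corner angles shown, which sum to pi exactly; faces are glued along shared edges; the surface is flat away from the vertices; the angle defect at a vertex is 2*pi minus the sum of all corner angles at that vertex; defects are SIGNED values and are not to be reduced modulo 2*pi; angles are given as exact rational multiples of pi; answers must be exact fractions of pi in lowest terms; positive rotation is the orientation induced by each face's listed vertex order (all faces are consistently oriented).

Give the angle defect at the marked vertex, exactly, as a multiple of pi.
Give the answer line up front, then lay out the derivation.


Answer: defect(P0) = pi/6

Sum of corner angles at P0: (11/6)*pi
defect = 2*pi - (11/6)*pi


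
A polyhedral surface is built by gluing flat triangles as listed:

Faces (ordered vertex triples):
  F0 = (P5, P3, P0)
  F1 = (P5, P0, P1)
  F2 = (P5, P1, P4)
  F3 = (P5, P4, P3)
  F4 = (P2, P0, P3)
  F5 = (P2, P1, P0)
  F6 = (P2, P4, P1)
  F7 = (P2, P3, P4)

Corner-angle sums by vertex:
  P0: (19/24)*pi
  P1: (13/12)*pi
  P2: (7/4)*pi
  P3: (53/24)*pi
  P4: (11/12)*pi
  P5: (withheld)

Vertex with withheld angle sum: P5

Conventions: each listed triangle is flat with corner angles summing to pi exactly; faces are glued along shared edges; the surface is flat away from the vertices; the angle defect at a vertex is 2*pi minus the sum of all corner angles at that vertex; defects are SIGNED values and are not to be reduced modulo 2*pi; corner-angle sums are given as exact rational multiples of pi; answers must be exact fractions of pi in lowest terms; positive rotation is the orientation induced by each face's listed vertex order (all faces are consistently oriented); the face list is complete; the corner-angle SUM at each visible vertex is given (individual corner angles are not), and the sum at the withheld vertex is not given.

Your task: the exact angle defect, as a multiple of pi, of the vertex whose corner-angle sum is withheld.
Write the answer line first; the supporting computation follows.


Answer: defect(P5) = (3/4)*pi

V = 6, E = 12, F = 8; chi = V - E + F = 2
Gauss-Bonnet: total defect = 2*pi*chi = 4*pi; visible defects sum to (13/4)*pi


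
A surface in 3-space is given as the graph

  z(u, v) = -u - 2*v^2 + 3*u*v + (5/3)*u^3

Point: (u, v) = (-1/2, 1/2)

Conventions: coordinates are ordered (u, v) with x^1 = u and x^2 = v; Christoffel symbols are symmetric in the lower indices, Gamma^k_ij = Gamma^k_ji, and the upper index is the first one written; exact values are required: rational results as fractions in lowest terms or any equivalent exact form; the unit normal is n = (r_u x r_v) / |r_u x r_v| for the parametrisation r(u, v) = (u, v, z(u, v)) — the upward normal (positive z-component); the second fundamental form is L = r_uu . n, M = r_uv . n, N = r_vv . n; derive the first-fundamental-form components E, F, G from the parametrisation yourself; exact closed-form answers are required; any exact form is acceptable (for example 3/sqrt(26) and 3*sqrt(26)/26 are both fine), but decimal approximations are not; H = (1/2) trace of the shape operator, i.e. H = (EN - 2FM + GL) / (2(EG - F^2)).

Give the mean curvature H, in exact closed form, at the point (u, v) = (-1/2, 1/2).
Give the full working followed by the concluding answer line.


z_u = 7/4, z_v = -7/2, z_uu = -5, z_uv = 3, z_vv = -4
E = 65/16, F = -49/8, G = 53/4; answer radicand W^2 = 261/16
unnormalised second-form numerators: l = -5, m = 3, n = -4; L = l/sqrt(261/16), and similarly M = m/sqrt(W^2), N = n/sqrt(W^2)
H = (E*n - 2*F*m + G*l) / (2*(EG - F^2)*sqrt(W^2)); E*n - 2*F*m + G*l = -183/4, EG - F^2 = 261/16, so H = (-122/87)/sqrt(261/16)

Answer: H = -488*sqrt(29)/7569


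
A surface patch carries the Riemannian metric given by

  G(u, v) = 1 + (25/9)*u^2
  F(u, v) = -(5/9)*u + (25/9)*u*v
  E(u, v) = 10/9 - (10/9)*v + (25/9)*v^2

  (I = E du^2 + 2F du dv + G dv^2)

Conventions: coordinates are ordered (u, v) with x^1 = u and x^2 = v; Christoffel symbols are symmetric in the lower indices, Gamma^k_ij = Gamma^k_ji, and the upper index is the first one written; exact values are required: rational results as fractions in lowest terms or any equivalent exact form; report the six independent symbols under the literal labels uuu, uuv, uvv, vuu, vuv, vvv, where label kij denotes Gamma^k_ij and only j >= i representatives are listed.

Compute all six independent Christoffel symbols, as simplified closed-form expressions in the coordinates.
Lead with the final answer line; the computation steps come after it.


Answer: Gamma_uuu = 0, Gamma_uuv = (5*v - 1)/(5*u^2 + 5*v^2 - 2*v + 2), Gamma_uvv = 0, Gamma_vuu = 0, Gamma_vuv = 5*u/(5*u^2 + 5*v^2 - 2*v + 2), Gamma_vvv = 0

E = 10/9 - (10/9)*v + (25/9)*v^2; F = -(5/9)*u + (25/9)*u*v; G = 1 + (25/9)*u^2
Gamma^k_ij = (1/2) g^{kl} (d_i g_jl + d_j g_il - d_l g_ij), with g^inv = (1/(EG-F^2)) [[G, -F], [-F, E]]
first partials: E_u = 0, E_v = -10/9 + (50/9)*v, F_u = -5/9 + (25/9)*v, F_v = (25/9)*u, G_u = (50/9)*u, G_v = 0
D = EG - F^2 = 10/9 - (10/9)*v + (25/9)*v^2 + (25/9)*u^2
expanded: Gamma^u_uu = (G E_u - 2F F_u + F E_v)/(2D), Gamma^u_uv = (G E_v - F G_u)/(2D), Gamma^u_vv = (2G F_v - G G_u - F G_v)/(2D), Gamma^v_uu = (2E F_u - E E_v - F E_u)/(2D), Gamma^v_uv = (E G_u - F E_v)/(2D), Gamma^v_vv = (E G_v - 2F F_v + F G_u)/(2D); substitute and cancel common factors


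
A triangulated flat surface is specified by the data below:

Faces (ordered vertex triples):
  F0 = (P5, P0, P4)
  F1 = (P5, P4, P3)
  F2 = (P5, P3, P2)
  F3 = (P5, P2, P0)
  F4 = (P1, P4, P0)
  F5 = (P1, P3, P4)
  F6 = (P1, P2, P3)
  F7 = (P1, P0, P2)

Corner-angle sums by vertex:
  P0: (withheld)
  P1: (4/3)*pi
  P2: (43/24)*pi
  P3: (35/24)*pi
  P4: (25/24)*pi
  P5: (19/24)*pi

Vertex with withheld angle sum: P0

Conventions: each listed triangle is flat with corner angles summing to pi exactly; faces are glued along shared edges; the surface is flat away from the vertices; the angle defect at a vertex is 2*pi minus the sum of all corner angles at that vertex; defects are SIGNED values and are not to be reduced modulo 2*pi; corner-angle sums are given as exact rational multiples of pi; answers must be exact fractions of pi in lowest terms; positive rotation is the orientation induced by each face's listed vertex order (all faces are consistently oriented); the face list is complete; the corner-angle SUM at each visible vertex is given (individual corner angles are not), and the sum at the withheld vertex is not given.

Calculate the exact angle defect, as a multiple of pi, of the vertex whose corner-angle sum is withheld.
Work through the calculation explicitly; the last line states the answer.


V = 6, E = 12, F = 8; chi = V - E + F = 2
Gauss-Bonnet: total defect = 2*pi*chi = 4*pi; visible defects sum to (43/12)*pi

Answer: defect(P0) = (5/12)*pi


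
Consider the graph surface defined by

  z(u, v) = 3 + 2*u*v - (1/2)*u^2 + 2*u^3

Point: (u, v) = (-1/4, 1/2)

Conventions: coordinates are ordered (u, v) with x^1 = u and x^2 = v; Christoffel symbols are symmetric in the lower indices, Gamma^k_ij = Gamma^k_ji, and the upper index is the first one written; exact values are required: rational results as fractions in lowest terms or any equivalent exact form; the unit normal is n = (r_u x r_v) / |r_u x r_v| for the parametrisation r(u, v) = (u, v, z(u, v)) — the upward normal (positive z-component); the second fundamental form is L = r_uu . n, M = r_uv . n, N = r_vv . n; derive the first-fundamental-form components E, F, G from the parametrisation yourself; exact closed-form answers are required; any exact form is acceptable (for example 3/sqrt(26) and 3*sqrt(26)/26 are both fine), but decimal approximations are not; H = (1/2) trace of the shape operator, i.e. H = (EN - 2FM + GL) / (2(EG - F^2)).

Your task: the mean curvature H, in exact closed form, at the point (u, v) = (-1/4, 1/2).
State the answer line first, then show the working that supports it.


Answer: H = -448*sqrt(249)/62001

z_u = 13/8, z_v = -1/2, z_uu = -4, z_uv = 2, z_vv = 0
E = 233/64, F = -13/16, G = 5/4; answer radicand W^2 = 249/64
unnormalised second-form numerators: l = -4, m = 2, n = 0; L = l/sqrt(249/64), and similarly M = m/sqrt(W^2), N = n/sqrt(W^2)
H = (E*n - 2*F*m + G*l) / (2*(EG - F^2)*sqrt(W^2)); E*n - 2*F*m + G*l = -7/4, EG - F^2 = 249/64, so H = (-56/249)/sqrt(249/64)


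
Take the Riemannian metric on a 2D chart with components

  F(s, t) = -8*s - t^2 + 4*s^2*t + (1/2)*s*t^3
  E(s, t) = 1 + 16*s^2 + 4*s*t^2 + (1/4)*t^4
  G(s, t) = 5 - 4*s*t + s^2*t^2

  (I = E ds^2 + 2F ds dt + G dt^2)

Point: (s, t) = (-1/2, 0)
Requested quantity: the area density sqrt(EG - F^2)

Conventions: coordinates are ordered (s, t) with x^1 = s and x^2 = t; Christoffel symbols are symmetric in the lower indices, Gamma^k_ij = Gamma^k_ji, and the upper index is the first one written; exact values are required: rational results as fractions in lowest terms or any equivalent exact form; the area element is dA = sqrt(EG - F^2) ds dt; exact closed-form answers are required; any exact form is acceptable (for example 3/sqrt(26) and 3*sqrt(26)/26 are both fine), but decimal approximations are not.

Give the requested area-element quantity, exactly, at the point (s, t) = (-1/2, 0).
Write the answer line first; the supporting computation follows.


Answer: sqrt(EG - F^2) = 3

E = 5, F = 4, G = 5; EG - F^2 = 9


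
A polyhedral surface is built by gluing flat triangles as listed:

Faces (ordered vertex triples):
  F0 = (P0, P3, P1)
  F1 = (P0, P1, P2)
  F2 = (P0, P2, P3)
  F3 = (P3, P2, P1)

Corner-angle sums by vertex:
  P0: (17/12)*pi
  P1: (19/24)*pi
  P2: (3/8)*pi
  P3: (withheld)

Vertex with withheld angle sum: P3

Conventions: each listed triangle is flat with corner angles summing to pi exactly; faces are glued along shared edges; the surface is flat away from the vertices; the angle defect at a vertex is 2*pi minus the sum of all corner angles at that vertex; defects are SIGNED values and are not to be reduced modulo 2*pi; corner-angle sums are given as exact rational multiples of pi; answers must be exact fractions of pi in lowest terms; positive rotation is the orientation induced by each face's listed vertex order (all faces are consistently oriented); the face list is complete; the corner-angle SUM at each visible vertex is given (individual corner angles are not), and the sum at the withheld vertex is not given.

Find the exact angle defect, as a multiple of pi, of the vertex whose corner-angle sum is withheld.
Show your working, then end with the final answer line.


V = 4, E = 6, F = 4; chi = V - E + F = 2
Gauss-Bonnet: total defect = 2*pi*chi = 4*pi; visible defects sum to (41/12)*pi

Answer: defect(P3) = (7/12)*pi


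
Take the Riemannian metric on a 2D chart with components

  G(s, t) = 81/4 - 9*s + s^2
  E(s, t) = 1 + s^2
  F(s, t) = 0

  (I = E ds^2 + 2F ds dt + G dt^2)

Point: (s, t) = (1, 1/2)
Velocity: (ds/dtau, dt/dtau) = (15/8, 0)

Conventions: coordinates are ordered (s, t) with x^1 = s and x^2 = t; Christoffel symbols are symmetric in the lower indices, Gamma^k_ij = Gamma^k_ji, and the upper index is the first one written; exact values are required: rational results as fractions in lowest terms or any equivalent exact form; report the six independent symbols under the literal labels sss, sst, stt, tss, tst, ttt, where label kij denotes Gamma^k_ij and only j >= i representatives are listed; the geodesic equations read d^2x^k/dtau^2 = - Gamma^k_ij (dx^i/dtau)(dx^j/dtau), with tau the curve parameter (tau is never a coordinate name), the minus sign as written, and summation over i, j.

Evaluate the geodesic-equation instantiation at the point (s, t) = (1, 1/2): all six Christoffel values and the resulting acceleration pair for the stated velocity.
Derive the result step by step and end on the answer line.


E = 2, F = 0, G = 49/4 at the point
E_s = 2, E_t = 0, F_s = 0, F_t = 0, G_s = -7, G_t = 0
EG - F^2 = 49/2;  g^inv = (2/49) * [[49/4, 0], [0, 2]]
first-kind symbols [ij,l] = (1/2)(d_i g_jl + d_j g_il - d_l g_ij): [ss,s] = E_s/2 = 1, [ss,t] = F_s - E_t/2 = 0, [st,s] = E_t/2 = 0, [st,t] = G_s/2 = -7/2, [tt,s] = F_t - G_s/2 = 7/2, [tt,t] = G_t/2 = 0
Gamma^s_ij = (G*[ij,s] - F*[ij,t])/(EG - F^2), Gamma^t_ij = (E*[ij,t] - F*[ij,s])/(EG - F^2)
Gamma_sss = 1/2, Gamma_sst = 0, Gamma_stt = 7/4, Gamma_tss = 0, Gamma_tst = -2/7, Gamma_ttt = 0
d^2s/dtau^2 = -(Gamma_sss*(15/8)^2 + 2*Gamma_sst*(15/8)*(0) + Gamma_stt*(0)^2) = -225/128
d^2t/dtau^2 = -(Gamma_tss*(15/8)^2 + 2*Gamma_tst*(15/8)*(0) + Gamma_ttt*(0)^2) = 0

Answer: Gamma_sss = 1/2, Gamma_sst = 0, Gamma_stt = 7/4, Gamma_tss = 0, Gamma_tst = -2/7, Gamma_ttt = 0; accelerations (d^2s/dtau^2, d^2t/dtau^2) = (-225/128, 0)


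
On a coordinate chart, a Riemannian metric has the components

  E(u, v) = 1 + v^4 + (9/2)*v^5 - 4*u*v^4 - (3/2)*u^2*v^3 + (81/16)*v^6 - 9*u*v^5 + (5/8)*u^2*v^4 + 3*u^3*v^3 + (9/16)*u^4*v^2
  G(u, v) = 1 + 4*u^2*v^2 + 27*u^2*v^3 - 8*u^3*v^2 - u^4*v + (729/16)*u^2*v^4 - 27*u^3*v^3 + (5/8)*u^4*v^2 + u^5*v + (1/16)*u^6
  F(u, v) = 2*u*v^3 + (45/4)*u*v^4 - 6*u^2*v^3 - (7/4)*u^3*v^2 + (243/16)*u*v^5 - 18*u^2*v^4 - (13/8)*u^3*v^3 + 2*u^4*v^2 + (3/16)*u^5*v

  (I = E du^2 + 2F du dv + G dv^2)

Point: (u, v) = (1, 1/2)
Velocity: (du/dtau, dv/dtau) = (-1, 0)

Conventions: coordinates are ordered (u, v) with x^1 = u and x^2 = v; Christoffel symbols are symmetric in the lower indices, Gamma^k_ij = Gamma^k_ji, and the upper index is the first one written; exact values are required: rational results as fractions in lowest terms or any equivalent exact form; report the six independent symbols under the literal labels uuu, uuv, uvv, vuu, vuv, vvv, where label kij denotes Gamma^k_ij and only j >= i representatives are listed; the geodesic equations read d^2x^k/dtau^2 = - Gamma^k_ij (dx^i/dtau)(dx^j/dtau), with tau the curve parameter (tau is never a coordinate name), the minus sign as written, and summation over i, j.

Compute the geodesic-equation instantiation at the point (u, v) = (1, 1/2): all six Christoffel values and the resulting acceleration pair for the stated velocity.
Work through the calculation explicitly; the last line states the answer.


E = 1145/1024, F = -253/512, G = 785/256 at the point
E_u = 55/64, E_v = 11/256, F_u = -909/512, F_v = -617/256, G_u = -23/128, G_v = 621/32
EG - F^2 = 3261/1024;  g^inv = (1024/3261) * [[785/256, 253/512], [253/512, 1145/1024]]
first-kind symbols [ij,l] = (1/2)(d_i g_jl + d_j g_il - d_l g_ij): [uu,u] = E_u/2 = 55/128, [uu,v] = F_u - E_v/2 = -115/64, [uv,u] = E_v/2 = 11/512, [uv,v] = G_u/2 = -23/256, [vv,u] = F_v - G_u/2 = -297/128, [vv,v] = G_v/2 = 621/64
Gamma^u_ij = (G*[ij,u] - F*[ij,v])/(EG - F^2), Gamma^v_ij = (E*[ij,v] - F*[ij,u])/(EG - F^2)
Gamma_uuu = 440/3261, Gamma_uuv = 22/3261, Gamma_uvv = -792/1087, Gamma_vuu = -1840/3261, Gamma_vuv = -92/3261, Gamma_vvv = 3312/1087
d^2u/dtau^2 = -(Gamma_uuu*(-1)^2 + 2*Gamma_uuv*(-1)*(0) + Gamma_uvv*(0)^2) = -440/3261
d^2v/dtau^2 = -(Gamma_vuu*(-1)^2 + 2*Gamma_vuv*(-1)*(0) + Gamma_vvv*(0)^2) = 1840/3261

Answer: Gamma_uuu = 440/3261, Gamma_uuv = 22/3261, Gamma_uvv = -792/1087, Gamma_vuu = -1840/3261, Gamma_vuv = -92/3261, Gamma_vvv = 3312/1087; accelerations (d^2u/dtau^2, d^2v/dtau^2) = (-440/3261, 1840/3261)
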